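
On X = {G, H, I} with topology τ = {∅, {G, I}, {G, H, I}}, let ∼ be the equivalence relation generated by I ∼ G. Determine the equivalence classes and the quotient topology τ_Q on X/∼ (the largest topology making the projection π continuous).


X/∼ = {[G=I], [H]}; |τ_Q| = 3.

Equivalence classes: [G=I], [H].
Quotient map π: X → X/∼ sends G ↦ [G=I], H ↦ [H], I ↦ [G=I].
For each subset V ⊆ X/∼, compute π^{-1}(V) ⊆ X and check whether π^{-1}(V) ∈ τ. V is open in τ_Q iff π^{-1}(V) ∈ τ.
  V = {}: π^{-1}(V) = ∅ ∈ τ ✓.
  V = {[G=I]}: π^{-1}(V) = {G, I} ∈ τ ✓.
  V = {[H]}: π^{-1}(V) = {H} ∉ τ ✗.
  V = {[G=I], [H]}: π^{-1}(V) = {G, H, I} ∈ τ ✓.
Open sets in the quotient: τ_Q = {{}, {[G=I]}, {[G=I], [H]}} (3 elements).


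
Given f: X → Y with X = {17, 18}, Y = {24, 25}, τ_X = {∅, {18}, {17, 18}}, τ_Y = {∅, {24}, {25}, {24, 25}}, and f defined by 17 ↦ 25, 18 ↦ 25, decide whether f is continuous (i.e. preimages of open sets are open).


f IS continuous.

Compute f^{-1}(U) for each U ∈ τ_Y:
  U = ∅: f^{-1}(U) = ∅ ∈ τ_X ✓.
  U = {24}: f^{-1}(U) = ∅ ∈ τ_X ✓.
  U = {25}: f^{-1}(U) = {17, 18} ∈ τ_X ✓.
  U = {24, 25}: f^{-1}(U) = {17, 18} ∈ τ_X ✓.
Every preimage lies in τ_X, so f IS continuous.


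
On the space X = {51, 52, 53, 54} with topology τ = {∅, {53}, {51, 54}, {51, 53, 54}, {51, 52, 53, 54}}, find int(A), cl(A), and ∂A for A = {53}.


int(A) = {53}, cl(A) = {52, 53}, ∂A = {52}.

Closed sets in (X, τ) are complements of opens:
  closed(X, τ) = {∅, {52}, {52, 53}, {51, 52, 54}, {51, 52, 53, 54}}.
int(A) = ⋃ {U ∈ τ : U ⊆ A}. Opens contained in A: ∅, {53}.
Taking the union of these: int(A) = {53}.
cl(A) = ⋂ {C closed : A ⊆ C}. Closed sets containing A: {52, 53}, {51, 52, 53, 54}.
Intersecting these: cl(A) = {52, 53}.
∂A = cl(A) ∖ int(A) = {52, 53} ∖ {53} = {52}.


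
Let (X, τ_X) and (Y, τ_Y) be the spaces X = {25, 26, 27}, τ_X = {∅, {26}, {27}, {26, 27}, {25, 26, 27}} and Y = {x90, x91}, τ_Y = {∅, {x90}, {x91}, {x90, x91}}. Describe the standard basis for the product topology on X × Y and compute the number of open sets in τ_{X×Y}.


Basis B = {∅ × ∅, {26} × {x90}, {26} × {x91}, {27} × {x90}, {27} × {x91}, {26} × {x90, x91}, {26, 27} × {x90}, {26, 27} × {x91}, {27} × {x90, x91}, {25, 26, 27} × {x90}, {25, 26, 27} × {x91}, {26, 27} × {x90, x91}, {25, 26, 27} × {x90, x91}}; |τ_{X×Y}| = 25.

Enumerate products U × V with U ∈ τ_X, V ∈ τ_Y (deduplicated):
  ∅ × ∅ = {} (∅)
  {26} × {x90} = {(26,x90)}
  {26} × {x91} = {(26,x91)}
  {27} × {x90} = {(27,x90)}
  {27} × {x91} = {(27,x91)}
  {26} × {x90, x91} = {(26,x90), (26,x91)}
  {26, 27} × {x90} = {(26,x90), (27,x90)}
  {26, 27} × {x91} = {(26,x91), (27,x91)}
  {27} × {x90, x91} = {(27,x90), (27,x91)}
  {25, 26, 27} × {x90} = {(25,x90), (26,x90), (27,x90)}
  {25, 26, 27} × {x91} = {(25,x91), (26,x91), (27,x91)}
  {26, 27} × {x90, x91} = {(26,x90), (26,x91), (27,x90), (27,x91)}
  {25, 26, 27} × {x90, x91} = {(25,x90), (25,x91), (26,x90), (26,x91), (27,x90), (27,x91)}
These 13 distinct sets form the basis B.
Close under arbitrary unions to get τ_{X×Y}; counting gives |τ_{X×Y}| = 25.


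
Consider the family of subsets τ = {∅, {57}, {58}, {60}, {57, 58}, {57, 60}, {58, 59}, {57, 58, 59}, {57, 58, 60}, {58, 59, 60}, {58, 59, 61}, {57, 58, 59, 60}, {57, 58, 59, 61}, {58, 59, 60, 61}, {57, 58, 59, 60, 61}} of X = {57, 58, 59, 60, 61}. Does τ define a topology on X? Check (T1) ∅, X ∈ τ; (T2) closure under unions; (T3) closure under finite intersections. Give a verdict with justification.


τ is NOT a topology on X.

Axiom (T1): ∅ ∈ τ? Yes; X ∈ τ? Yes.
Axiom (T2/T3): check pairwise unions and intersections of members of τ.
Counterexample for (T2): {58} ∪ {60} = {58, 60} ∉ τ. Therefore τ is NOT a topology.


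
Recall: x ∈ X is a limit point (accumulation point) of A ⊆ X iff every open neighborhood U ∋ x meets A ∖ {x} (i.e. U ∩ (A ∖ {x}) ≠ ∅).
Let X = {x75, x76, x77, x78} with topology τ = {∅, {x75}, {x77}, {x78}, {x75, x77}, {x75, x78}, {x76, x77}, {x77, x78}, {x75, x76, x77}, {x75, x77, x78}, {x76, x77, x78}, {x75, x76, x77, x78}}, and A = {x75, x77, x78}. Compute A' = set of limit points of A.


A' = {x76}

For each x ∈ X, list the open sets U ∈ τ with x ∈ U, then check whether U ∩ (A ∖ {x}) ≠ ∅ for every such U.
  x = x75: open {x75} ∋ x has {x75} ∩ (A ∖ {x75}) = ∅, so x is NOT a limit point.
  x = x76: opens ∋ x are {x76, x77}, {x75, x76, x77}, {x76, x77, x78}, {x75, x76, x77, x78}; each meets A ∖ {x76}, so x IS a limit point.
  x = x77: open {x77} ∋ x has {x77} ∩ (A ∖ {x77}) = ∅, so x is NOT a limit point.
  x = x78: open {x78} ∋ x has {x78} ∩ (A ∖ {x78}) = ∅, so x is NOT a limit point.
Collecting: A' = {x76}.


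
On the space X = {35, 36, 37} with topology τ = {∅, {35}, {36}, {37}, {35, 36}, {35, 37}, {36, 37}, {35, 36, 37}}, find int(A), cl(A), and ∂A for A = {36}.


int(A) = {36}, cl(A) = {36}, ∂A = ∅.

Closed sets in (X, τ) are complements of opens:
  closed(X, τ) = {∅, {35}, {36}, {37}, {35, 36}, {35, 37}, {36, 37}, {35, 36, 37}}.
int(A) = ⋃ {U ∈ τ : U ⊆ A}. Opens contained in A: ∅, {36}.
Taking the union of these: int(A) = {36}.
cl(A) = ⋂ {C closed : A ⊆ C}. Closed sets containing A: {36}, {35, 36}, {36, 37}, {35, 36, 37}.
Intersecting these: cl(A) = {36}.
∂A = cl(A) ∖ int(A) = {36} ∖ {36} = ∅.


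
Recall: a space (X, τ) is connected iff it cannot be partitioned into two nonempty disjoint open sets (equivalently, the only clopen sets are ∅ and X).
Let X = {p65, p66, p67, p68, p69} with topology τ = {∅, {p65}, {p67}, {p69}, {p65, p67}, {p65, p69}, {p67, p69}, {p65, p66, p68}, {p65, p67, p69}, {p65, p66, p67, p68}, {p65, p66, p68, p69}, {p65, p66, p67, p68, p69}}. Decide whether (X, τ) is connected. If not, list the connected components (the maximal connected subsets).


(X, τ) is disconnected; components = [{p67}, {p69}, {p65, p66, p68}].

Find clopen sets (U ∈ τ with X ∖ U ∈ τ):
  U = ∅, X ∖ U = {p65, p66, p67, p68, p69} — both open, so U is clopen.
  U = {p67}, X ∖ U = {p65, p66, p68, p69} — both open, so U is clopen.
  U = {p69}, X ∖ U = {p65, p66, p67, p68} — both open, so U is clopen.
  U = {p67, p69}, X ∖ U = {p65, p66, p68} — both open, so U is clopen.
  U = {p65, p66, p68}, X ∖ U = {p67, p69} — both open, so U is clopen.
  U = {p65, p66, p67, p68}, X ∖ U = {p69} — both open, so U is clopen.
  U = {p65, p66, p68, p69}, X ∖ U = {p67} — both open, so U is clopen.
  U = {p65, p66, p67, p68, p69}, X ∖ U = ∅ — both open, so U is clopen.
Nontrivial clopen(s) exist: e.g. {p67, p69}. So (X, τ) is disconnected.
Compute connected components by grouping points that agree on all clopens:
  component: {p67}
  component: {p69}
  component: {p65, p66, p68}


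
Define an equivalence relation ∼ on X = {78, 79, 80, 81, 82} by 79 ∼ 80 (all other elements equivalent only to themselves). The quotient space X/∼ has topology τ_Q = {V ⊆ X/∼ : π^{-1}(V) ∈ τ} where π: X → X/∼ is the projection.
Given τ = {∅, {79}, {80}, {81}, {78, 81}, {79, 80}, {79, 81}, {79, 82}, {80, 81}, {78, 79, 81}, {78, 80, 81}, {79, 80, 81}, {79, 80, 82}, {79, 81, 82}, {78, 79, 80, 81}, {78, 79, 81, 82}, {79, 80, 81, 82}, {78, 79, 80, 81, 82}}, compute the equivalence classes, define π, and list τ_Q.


X/∼ = {[78], [79=80], [81], [82]}; |τ_Q| = 9.

Equivalence classes: [78], [79=80], [81], [82].
Quotient map π: X → X/∼ sends 78 ↦ [78], 79 ↦ [79=80], 80 ↦ [79=80], 81 ↦ [81], 82 ↦ [82].
For each subset V ⊆ X/∼, compute π^{-1}(V) ⊆ X and check whether π^{-1}(V) ∈ τ. V is open in τ_Q iff π^{-1}(V) ∈ τ.
  V = {}: π^{-1}(V) = ∅ ∈ τ ✓.
  V = {[78]}: π^{-1}(V) = {78} ∉ τ ✗.
  V = {[79=80]}: π^{-1}(V) = {79, 80} ∈ τ ✓.
  V = {[78], [79=80]}: π^{-1}(V) = {78, 79, 80} ∉ τ ✗.
  V = {[81]}: π^{-1}(V) = {81} ∈ τ ✓.
  V = {[78], [81]}: π^{-1}(V) = {78, 81} ∈ τ ✓.
  V = {[79=80], [81]}: π^{-1}(V) = {79, 80, 81} ∈ τ ✓.
  V = {[78], [79=80], [81]}: π^{-1}(V) = {78, 79, 80, 81} ∈ τ ✓.
  V = {[82]}: π^{-1}(V) = {82} ∉ τ ✗.
  V = {[78], [82]}: π^{-1}(V) = {78, 82} ∉ τ ✗.
  V = {[79=80], [82]}: π^{-1}(V) = {79, 80, 82} ∈ τ ✓.
  V = {[78], [79=80], [82]}: π^{-1}(V) = {78, 79, 80, 82} ∉ τ ✗.
  V = {[81], [82]}: π^{-1}(V) = {81, 82} ∉ τ ✗.
  V = {[78], [81], [82]}: π^{-1}(V) = {78, 81, 82} ∉ τ ✗.
  V = {[79=80], [81], [82]}: π^{-1}(V) = {79, 80, 81, 82} ∈ τ ✓.
  V = {[78], [79=80], [81], [82]}: π^{-1}(V) = {78, 79, 80, 81, 82} ∈ τ ✓.
Open sets in the quotient: τ_Q = {{}, {[79=80]}, {[81]}, {[78], [81]}, {[79=80], [81]}, {[78], [79=80], [81]}, {[79=80], [82]}, {[79=80], [81], [82]}, {[78], [79=80], [81], [82]}} (9 elements).


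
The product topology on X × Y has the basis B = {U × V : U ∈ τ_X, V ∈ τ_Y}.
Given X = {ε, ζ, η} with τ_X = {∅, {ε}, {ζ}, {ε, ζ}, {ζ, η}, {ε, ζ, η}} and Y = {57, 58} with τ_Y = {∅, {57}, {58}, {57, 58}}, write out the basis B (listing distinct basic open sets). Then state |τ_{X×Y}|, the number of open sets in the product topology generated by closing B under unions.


Basis B = {∅ × ∅, {ε} × {57}, {ε} × {58}, {ζ} × {57}, {ζ} × {58}, {ε} × {57, 58}, {ε, ζ} × {57}, {ε, ζ} × {58}, {ζ} × {57, 58}, {ζ, η} × {57}, {ζ, η} × {58}, {ε, ζ, η} × {57}, {ε, ζ, η} × {58}, {ε, ζ} × {57, 58}, {ζ, η} × {57, 58}, {ε, ζ, η} × {57, 58}}; |τ_{X×Y}| = 36.

Enumerate products U × V with U ∈ τ_X, V ∈ τ_Y (deduplicated):
  ∅ × ∅ = {} (∅)
  {ε} × {57} = {(ε,57)}
  {ε} × {58} = {(ε,58)}
  {ζ} × {57} = {(ζ,57)}
  {ζ} × {58} = {(ζ,58)}
  {ε} × {57, 58} = {(ε,57), (ε,58)}
  {ε, ζ} × {57} = {(ε,57), (ζ,57)}
  {ε, ζ} × {58} = {(ε,58), (ζ,58)}
  {ζ} × {57, 58} = {(ζ,57), (ζ,58)}
  {ζ, η} × {57} = {(ζ,57), (η,57)}
  {ζ, η} × {58} = {(ζ,58), (η,58)}
  {ε, ζ, η} × {57} = {(ε,57), (ζ,57), (η,57)}
  {ε, ζ, η} × {58} = {(ε,58), (ζ,58), (η,58)}
  {ε, ζ} × {57, 58} = {(ε,57), (ε,58), (ζ,57), (ζ,58)}
  {ζ, η} × {57, 58} = {(ζ,57), (ζ,58), (η,57), (η,58)}
  {ε, ζ, η} × {57, 58} = {(ε,57), (ε,58), (ζ,57), (ζ,58), (η,57), (η,58)}
These 16 distinct sets form the basis B.
Close under arbitrary unions to get τ_{X×Y}; counting gives |τ_{X×Y}| = 36.


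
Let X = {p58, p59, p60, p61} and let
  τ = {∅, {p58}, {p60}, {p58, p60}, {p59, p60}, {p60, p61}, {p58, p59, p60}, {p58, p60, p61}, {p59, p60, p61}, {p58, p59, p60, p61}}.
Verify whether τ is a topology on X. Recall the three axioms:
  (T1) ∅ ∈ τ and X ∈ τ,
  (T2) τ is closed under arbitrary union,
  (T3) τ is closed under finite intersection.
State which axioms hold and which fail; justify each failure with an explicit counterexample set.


τ IS a topology on X.

Axiom (T1): ∅ ∈ τ? Yes; X ∈ τ? Yes.
Axiom (T2/T3): check pairwise unions and intersections of members of τ.
All pairwise intersections and unions checked — each lies in τ. Therefore τ satisfies (T1), (T2), (T3): it IS a topology on X.


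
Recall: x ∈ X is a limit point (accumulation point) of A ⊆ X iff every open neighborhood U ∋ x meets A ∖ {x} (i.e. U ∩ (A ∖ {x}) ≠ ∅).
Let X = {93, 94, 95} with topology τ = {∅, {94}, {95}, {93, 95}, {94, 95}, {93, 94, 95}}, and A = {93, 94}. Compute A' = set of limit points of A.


A' = ∅

For each x ∈ X, list the open sets U ∈ τ with x ∈ U, then check whether U ∩ (A ∖ {x}) ≠ ∅ for every such U.
  x = 93: open {93, 95} ∋ x has {93, 95} ∩ (A ∖ {93}) = ∅, so x is NOT a limit point.
  x = 94: open {94} ∋ x has {94} ∩ (A ∖ {94}) = ∅, so x is NOT a limit point.
  x = 95: open {95} ∋ x has {95} ∩ (A ∖ {95}) = ∅, so x is NOT a limit point.
Collecting: A' = ∅.


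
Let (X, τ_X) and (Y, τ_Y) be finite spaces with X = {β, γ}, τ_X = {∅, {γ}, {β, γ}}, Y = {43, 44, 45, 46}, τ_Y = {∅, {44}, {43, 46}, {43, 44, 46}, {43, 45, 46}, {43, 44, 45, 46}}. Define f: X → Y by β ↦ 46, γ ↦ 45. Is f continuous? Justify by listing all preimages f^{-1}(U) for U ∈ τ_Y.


f is NOT continuous.

Compute f^{-1}(U) for each U ∈ τ_Y:
  U = ∅: f^{-1}(U) = ∅ ∈ τ_X ✓.
  U = {44}: f^{-1}(U) = ∅ ∈ τ_X ✓.
  U = {43, 46}: f^{-1}(U) = {β} ∉ τ_X ✗.
  U = {43, 44, 46}: f^{-1}(U) = {β} ∉ τ_X ✗.
  U = {43, 45, 46}: f^{-1}(U) = {β, γ} ∈ τ_X ✓.
  U = {43, 44, 45, 46}: f^{-1}(U) = {β, γ} ∈ τ_X ✓.
Found U = {43, 46} with f^{-1}(U) = {β} not in τ_X. Therefore f is NOT continuous.


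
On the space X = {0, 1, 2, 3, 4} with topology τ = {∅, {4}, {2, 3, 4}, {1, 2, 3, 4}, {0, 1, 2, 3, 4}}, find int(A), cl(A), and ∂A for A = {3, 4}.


int(A) = {4}, cl(A) = {0, 1, 2, 3, 4}, ∂A = {0, 1, 2, 3}.

Closed sets in (X, τ) are complements of opens:
  closed(X, τ) = {∅, {0}, {0, 1}, {0, 1, 2, 3}, {0, 1, 2, 3, 4}}.
int(A) = ⋃ {U ∈ τ : U ⊆ A}. Opens contained in A: ∅, {4}.
Taking the union of these: int(A) = {4}.
cl(A) = ⋂ {C closed : A ⊆ C}. Closed sets containing A: {0, 1, 2, 3, 4}.
Intersecting these: cl(A) = {0, 1, 2, 3, 4}.
∂A = cl(A) ∖ int(A) = {0, 1, 2, 3, 4} ∖ {4} = {0, 1, 2, 3}.


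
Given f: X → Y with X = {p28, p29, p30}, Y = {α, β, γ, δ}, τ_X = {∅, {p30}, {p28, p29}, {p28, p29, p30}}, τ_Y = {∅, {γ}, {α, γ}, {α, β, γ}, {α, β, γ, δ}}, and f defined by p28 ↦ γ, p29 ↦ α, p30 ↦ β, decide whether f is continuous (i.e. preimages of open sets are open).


f is NOT continuous.

Compute f^{-1}(U) for each U ∈ τ_Y:
  U = ∅: f^{-1}(U) = ∅ ∈ τ_X ✓.
  U = {γ}: f^{-1}(U) = {p28} ∉ τ_X ✗.
  U = {α, γ}: f^{-1}(U) = {p28, p29} ∈ τ_X ✓.
  U = {α, β, γ}: f^{-1}(U) = {p28, p29, p30} ∈ τ_X ✓.
  U = {α, β, γ, δ}: f^{-1}(U) = {p28, p29, p30} ∈ τ_X ✓.
Found U = {γ} with f^{-1}(U) = {p28} not in τ_X. Therefore f is NOT continuous.


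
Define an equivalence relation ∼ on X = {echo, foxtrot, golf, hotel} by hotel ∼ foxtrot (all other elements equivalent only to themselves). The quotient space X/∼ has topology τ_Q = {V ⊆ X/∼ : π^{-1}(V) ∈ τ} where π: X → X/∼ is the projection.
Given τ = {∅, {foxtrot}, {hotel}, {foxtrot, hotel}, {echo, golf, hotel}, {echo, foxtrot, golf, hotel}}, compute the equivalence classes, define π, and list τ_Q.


X/∼ = {[echo], [foxtrot=hotel], [golf]}; |τ_Q| = 3.

Equivalence classes: [echo], [foxtrot=hotel], [golf].
Quotient map π: X → X/∼ sends echo ↦ [echo], foxtrot ↦ [foxtrot=hotel], golf ↦ [golf], hotel ↦ [foxtrot=hotel].
For each subset V ⊆ X/∼, compute π^{-1}(V) ⊆ X and check whether π^{-1}(V) ∈ τ. V is open in τ_Q iff π^{-1}(V) ∈ τ.
  V = {}: π^{-1}(V) = ∅ ∈ τ ✓.
  V = {[echo]}: π^{-1}(V) = {echo} ∉ τ ✗.
  V = {[foxtrot=hotel]}: π^{-1}(V) = {foxtrot, hotel} ∈ τ ✓.
  V = {[echo], [foxtrot=hotel]}: π^{-1}(V) = {echo, foxtrot, hotel} ∉ τ ✗.
  V = {[golf]}: π^{-1}(V) = {golf} ∉ τ ✗.
  V = {[echo], [golf]}: π^{-1}(V) = {echo, golf} ∉ τ ✗.
  V = {[foxtrot=hotel], [golf]}: π^{-1}(V) = {foxtrot, golf, hotel} ∉ τ ✗.
  V = {[echo], [foxtrot=hotel], [golf]}: π^{-1}(V) = {echo, foxtrot, golf, hotel} ∈ τ ✓.
Open sets in the quotient: τ_Q = {{}, {[foxtrot=hotel]}, {[echo], [foxtrot=hotel], [golf]}} (3 elements).


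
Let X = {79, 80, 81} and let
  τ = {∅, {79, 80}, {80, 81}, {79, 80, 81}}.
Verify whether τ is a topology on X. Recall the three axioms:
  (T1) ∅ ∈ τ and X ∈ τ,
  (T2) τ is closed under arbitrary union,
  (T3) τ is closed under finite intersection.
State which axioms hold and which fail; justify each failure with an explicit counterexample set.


τ is NOT a topology on X.

Axiom (T1): ∅ ∈ τ? Yes; X ∈ τ? Yes.
Axiom (T2/T3): check pairwise unions and intersections of members of τ.
Counterexample for (T3): {79, 80} ∩ {80, 81} = {80} ∉ τ. Therefore τ is NOT a topology.


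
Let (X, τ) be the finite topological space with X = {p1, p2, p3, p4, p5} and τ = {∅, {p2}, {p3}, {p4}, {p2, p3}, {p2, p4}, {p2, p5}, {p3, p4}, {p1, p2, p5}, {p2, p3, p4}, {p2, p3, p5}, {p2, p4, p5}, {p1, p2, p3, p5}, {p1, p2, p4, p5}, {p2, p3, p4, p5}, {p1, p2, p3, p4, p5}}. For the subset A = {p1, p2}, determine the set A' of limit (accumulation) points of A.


A' = {p1, p5}

For each x ∈ X, list the open sets U ∈ τ with x ∈ U, then check whether U ∩ (A ∖ {x}) ≠ ∅ for every such U.
  x = p1: opens ∋ x are {p1, p2, p5}, {p1, p2, p3, p5}, {p1, p2, p4, p5}, {p1, p2, p3, p4, p5}; each meets A ∖ {p1}, so x IS a limit point.
  x = p2: open {p2} ∋ x has {p2} ∩ (A ∖ {p2}) = ∅, so x is NOT a limit point.
  x = p3: open {p3} ∋ x has {p3} ∩ (A ∖ {p3}) = ∅, so x is NOT a limit point.
  x = p4: open {p4} ∋ x has {p4} ∩ (A ∖ {p4}) = ∅, so x is NOT a limit point.
  x = p5: opens ∋ x are {p2, p5}, {p1, p2, p5}, {p2, p3, p5}, {p2, p4, p5}, {p1, p2, p3, p5}, {p1, p2, p4, p5}, {p2, p3, p4, p5}, {p1, p2, p3, p4, p5}; each meets A ∖ {p5}, so x IS a limit point.
Collecting: A' = {p1, p5}.


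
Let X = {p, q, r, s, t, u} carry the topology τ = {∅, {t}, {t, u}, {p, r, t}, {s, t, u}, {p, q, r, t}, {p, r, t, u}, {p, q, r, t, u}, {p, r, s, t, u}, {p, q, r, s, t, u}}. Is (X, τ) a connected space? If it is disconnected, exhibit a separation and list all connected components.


(X, τ) is connected.

Find clopen sets (U ∈ τ with X ∖ U ∈ τ):
  U = ∅, X ∖ U = {p, q, r, s, t, u} — both open, so U is clopen.
  U = {p, q, r, s, t, u}, X ∖ U = ∅ — both open, so U is clopen.
Only trivial clopens (∅ and X) exist, so (X, τ) is connected.
Compute connected components by grouping points that agree on all clopens:
  component: {p, q, r, s, t, u}


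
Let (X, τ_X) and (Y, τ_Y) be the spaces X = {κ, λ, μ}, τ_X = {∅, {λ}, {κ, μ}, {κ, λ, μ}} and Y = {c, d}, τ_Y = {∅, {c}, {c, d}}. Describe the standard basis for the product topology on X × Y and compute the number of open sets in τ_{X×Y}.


Basis B = {∅ × ∅, {λ} × {c}, {κ, μ} × {c}, {λ} × {c, d}, {κ, λ, μ} × {c}, {κ, μ} × {c, d}, {κ, λ, μ} × {c, d}}; |τ_{X×Y}| = 9.

Enumerate products U × V with U ∈ τ_X, V ∈ τ_Y (deduplicated):
  ∅ × ∅ = {} (∅)
  {λ} × {c} = {(λ,c)}
  {κ, μ} × {c} = {(κ,c), (μ,c)}
  {λ} × {c, d} = {(λ,c), (λ,d)}
  {κ, λ, μ} × {c} = {(κ,c), (λ,c), (μ,c)}
  {κ, μ} × {c, d} = {(κ,c), (κ,d), (μ,c), (μ,d)}
  {κ, λ, μ} × {c, d} = {(κ,c), (κ,d), (λ,c), (λ,d), (μ,c), (μ,d)}
These 7 distinct sets form the basis B.
Close under arbitrary unions to get τ_{X×Y}; counting gives |τ_{X×Y}| = 9.


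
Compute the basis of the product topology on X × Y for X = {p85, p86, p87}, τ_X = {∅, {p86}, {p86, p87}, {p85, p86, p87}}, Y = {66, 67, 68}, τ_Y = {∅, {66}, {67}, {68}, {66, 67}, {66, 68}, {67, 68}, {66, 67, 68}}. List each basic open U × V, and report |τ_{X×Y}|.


Basis B = {∅ × ∅, {p86} × {66}, {p86} × {67}, {p86} × {68}, {p86} × {66, 67}, {p86} × {66, 68}, {p86, p87} × {66}, {p86} × {67, 68}, {p86, p87} × {67}, {p86, p87} × {68}, {p85, p86, p87} × {66}, {p85, p86, p87} × {67}, {p85, p86, p87} × {68}, {p86} × {66, 67, 68}, {p86, p87} × {66, 67}, {p86, p87} × {66, 68}, {p86, p87} × {67, 68}, {p85, p86, p87} × {66, 67}, {p85, p86, p87} × {66, 68}, {p85, p86, p87} × {67, 68}, {p86, p87} × {66, 67, 68}, {p85, p86, p87} × {66, 67, 68}}; |τ_{X×Y}| = 64.

Enumerate products U × V with U ∈ τ_X, V ∈ τ_Y (deduplicated):
  ∅ × ∅ = {} (∅)
  {p86} × {66} = {(p86,66)}
  {p86} × {67} = {(p86,67)}
  {p86} × {68} = {(p86,68)}
  {p86} × {66, 67} = {(p86,66), (p86,67)}
  {p86} × {66, 68} = {(p86,66), (p86,68)}
  {p86, p87} × {66} = {(p86,66), (p87,66)}
  {p86} × {67, 68} = {(p86,67), (p86,68)}
  {p86, p87} × {67} = {(p86,67), (p87,67)}
  {p86, p87} × {68} = {(p86,68), (p87,68)}
  {p85, p86, p87} × {66} = {(p85,66), (p86,66), (p87,66)}
  {p85, p86, p87} × {67} = {(p85,67), (p86,67), (p87,67)}
  {p85, p86, p87} × {68} = {(p85,68), (p86,68), (p87,68)}
  {p86} × {66, 67, 68} = {(p86,66), (p86,67), (p86,68)}
  {p86, p87} × {66, 67} = {(p86,66), (p86,67), (p87,66), (p87,67)}
  {p86, p87} × {66, 68} = {(p86,66), (p86,68), (p87,66), (p87,68)}
  {p86, p87} × {67, 68} = {(p86,67), (p86,68), (p87,67), (p87,68)}
  {p85, p86, p87} × {66, 67} = {(p85,66), (p85,67), (p86,66), (p86,67), (p87,66), (p87,67)}
  {p85, p86, p87} × {66, 68} = {(p85,66), (p85,68), (p86,66), (p86,68), (p87,66), (p87,68)}
  {p85, p86, p87} × {67, 68} = {(p85,67), (p85,68), (p86,67), (p86,68), (p87,67), (p87,68)}
  {p86, p87} × {66, 67, 68} = {(p86,66), (p86,67), (p86,68), (p87,66), (p87,67), (p87,68)}
  {p85, p86, p87} × {66, 67, 68} = {(p85,66), (p85,67), (p85,68), (p86,66), (p86,67), (p86,68), (p87,66), (p87,67), (p87,68)}
These 22 distinct sets form the basis B.
Close under arbitrary unions to get τ_{X×Y}; counting gives |τ_{X×Y}| = 64.


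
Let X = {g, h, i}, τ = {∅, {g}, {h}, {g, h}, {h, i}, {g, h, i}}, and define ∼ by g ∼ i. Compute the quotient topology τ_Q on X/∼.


X/∼ = {[g=i], [h]}; |τ_Q| = 3.

Equivalence classes: [g=i], [h].
Quotient map π: X → X/∼ sends g ↦ [g=i], h ↦ [h], i ↦ [g=i].
For each subset V ⊆ X/∼, compute π^{-1}(V) ⊆ X and check whether π^{-1}(V) ∈ τ. V is open in τ_Q iff π^{-1}(V) ∈ τ.
  V = {}: π^{-1}(V) = ∅ ∈ τ ✓.
  V = {[g=i]}: π^{-1}(V) = {g, i} ∉ τ ✗.
  V = {[h]}: π^{-1}(V) = {h} ∈ τ ✓.
  V = {[g=i], [h]}: π^{-1}(V) = {g, h, i} ∈ τ ✓.
Open sets in the quotient: τ_Q = {{}, {[h]}, {[g=i], [h]}} (3 elements).


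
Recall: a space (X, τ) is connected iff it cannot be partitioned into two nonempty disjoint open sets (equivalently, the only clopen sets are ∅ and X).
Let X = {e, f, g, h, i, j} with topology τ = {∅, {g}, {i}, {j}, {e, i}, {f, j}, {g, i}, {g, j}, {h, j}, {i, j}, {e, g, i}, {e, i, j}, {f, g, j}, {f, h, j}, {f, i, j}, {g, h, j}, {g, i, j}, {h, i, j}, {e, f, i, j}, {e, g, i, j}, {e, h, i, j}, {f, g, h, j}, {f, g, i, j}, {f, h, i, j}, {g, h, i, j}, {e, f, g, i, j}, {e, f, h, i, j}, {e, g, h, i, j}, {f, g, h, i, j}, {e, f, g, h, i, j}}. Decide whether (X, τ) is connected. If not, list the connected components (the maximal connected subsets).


(X, τ) is disconnected; components = [{g}, {e, i}, {f, h, j}].

Find clopen sets (U ∈ τ with X ∖ U ∈ τ):
  U = ∅, X ∖ U = {e, f, g, h, i, j} — both open, so U is clopen.
  U = {g}, X ∖ U = {e, f, h, i, j} — both open, so U is clopen.
  U = {e, i}, X ∖ U = {f, g, h, j} — both open, so U is clopen.
  U = {e, g, i}, X ∖ U = {f, h, j} — both open, so U is clopen.
  U = {f, h, j}, X ∖ U = {e, g, i} — both open, so U is clopen.
  U = {f, g, h, j}, X ∖ U = {e, i} — both open, so U is clopen.
  U = {e, f, h, i, j}, X ∖ U = {g} — both open, so U is clopen.
  U = {e, f, g, h, i, j}, X ∖ U = ∅ — both open, so U is clopen.
Nontrivial clopen(s) exist: e.g. {e, f, h, i, j}. So (X, τ) is disconnected.
Compute connected components by grouping points that agree on all clopens:
  component: {g}
  component: {e, i}
  component: {f, h, j}


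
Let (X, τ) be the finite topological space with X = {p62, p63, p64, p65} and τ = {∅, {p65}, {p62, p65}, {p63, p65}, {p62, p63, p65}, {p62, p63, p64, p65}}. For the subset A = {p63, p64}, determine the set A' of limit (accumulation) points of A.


A' = {p64}

For each x ∈ X, list the open sets U ∈ τ with x ∈ U, then check whether U ∩ (A ∖ {x}) ≠ ∅ for every such U.
  x = p62: open {p62, p65} ∋ x has {p62, p65} ∩ (A ∖ {p62}) = ∅, so x is NOT a limit point.
  x = p63: open {p63, p65} ∋ x has {p63, p65} ∩ (A ∖ {p63}) = ∅, so x is NOT a limit point.
  x = p64: opens ∋ x are {p62, p63, p64, p65}; each meets A ∖ {p64}, so x IS a limit point.
  x = p65: open {p65} ∋ x has {p65} ∩ (A ∖ {p65}) = ∅, so x is NOT a limit point.
Collecting: A' = {p64}.


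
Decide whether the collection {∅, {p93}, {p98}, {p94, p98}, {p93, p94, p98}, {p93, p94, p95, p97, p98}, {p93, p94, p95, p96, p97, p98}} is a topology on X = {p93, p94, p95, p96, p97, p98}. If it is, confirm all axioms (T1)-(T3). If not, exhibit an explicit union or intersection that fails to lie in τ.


τ is NOT a topology on X.

Axiom (T1): ∅ ∈ τ? Yes; X ∈ τ? Yes.
Axiom (T2/T3): check pairwise unions and intersections of members of τ.
Counterexample for (T2): {p93} ∪ {p98} = {p93, p98} ∉ τ. Therefore τ is NOT a topology.


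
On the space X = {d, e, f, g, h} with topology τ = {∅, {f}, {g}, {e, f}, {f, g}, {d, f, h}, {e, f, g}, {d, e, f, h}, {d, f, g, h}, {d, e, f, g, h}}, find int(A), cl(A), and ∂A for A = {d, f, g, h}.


int(A) = {d, f, g, h}, cl(A) = {d, e, f, g, h}, ∂A = {e}.

Closed sets in (X, τ) are complements of opens:
  closed(X, τ) = {∅, {e}, {g}, {d, h}, {e, g}, {d, e, h}, {d, g, h}, {d, e, f, h}, {d, e, g, h}, {d, e, f, g, h}}.
int(A) = ⋃ {U ∈ τ : U ⊆ A}. Opens contained in A: ∅, {f}, {g}, {f, g}, {d, f, h}, {d, f, g, h}.
Taking the union of these: int(A) = {d, f, g, h}.
cl(A) = ⋂ {C closed : A ⊆ C}. Closed sets containing A: {d, e, f, g, h}.
Intersecting these: cl(A) = {d, e, f, g, h}.
∂A = cl(A) ∖ int(A) = {d, e, f, g, h} ∖ {d, f, g, h} = {e}.


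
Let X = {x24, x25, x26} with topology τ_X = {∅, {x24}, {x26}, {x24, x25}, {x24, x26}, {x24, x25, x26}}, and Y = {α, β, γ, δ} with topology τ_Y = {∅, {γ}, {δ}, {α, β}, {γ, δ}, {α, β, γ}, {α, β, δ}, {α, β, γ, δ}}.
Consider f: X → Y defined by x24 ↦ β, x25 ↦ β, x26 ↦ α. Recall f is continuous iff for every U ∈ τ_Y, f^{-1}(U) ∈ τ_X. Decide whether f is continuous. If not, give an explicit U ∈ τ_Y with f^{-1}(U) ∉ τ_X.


f IS continuous.

Compute f^{-1}(U) for each U ∈ τ_Y:
  U = ∅: f^{-1}(U) = ∅ ∈ τ_X ✓.
  U = {γ}: f^{-1}(U) = ∅ ∈ τ_X ✓.
  U = {δ}: f^{-1}(U) = ∅ ∈ τ_X ✓.
  U = {α, β}: f^{-1}(U) = {x24, x25, x26} ∈ τ_X ✓.
  U = {γ, δ}: f^{-1}(U) = ∅ ∈ τ_X ✓.
  U = {α, β, γ}: f^{-1}(U) = {x24, x25, x26} ∈ τ_X ✓.
  U = {α, β, δ}: f^{-1}(U) = {x24, x25, x26} ∈ τ_X ✓.
  U = {α, β, γ, δ}: f^{-1}(U) = {x24, x25, x26} ∈ τ_X ✓.
Every preimage lies in τ_X, so f IS continuous.


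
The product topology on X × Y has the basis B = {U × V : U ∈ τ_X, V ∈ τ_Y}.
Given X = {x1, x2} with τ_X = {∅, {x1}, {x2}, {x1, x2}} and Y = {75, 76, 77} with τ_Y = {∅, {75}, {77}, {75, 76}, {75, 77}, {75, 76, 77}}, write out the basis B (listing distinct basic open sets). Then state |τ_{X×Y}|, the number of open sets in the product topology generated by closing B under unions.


Basis B = {∅ × ∅, {x1} × {75}, {x1} × {77}, {x2} × {75}, {x2} × {77}, {x1} × {75, 76}, {x1} × {75, 77}, {x1, x2} × {75}, {x1, x2} × {77}, {x2} × {75, 76}, {x2} × {75, 77}, {x1} × {75, 76, 77}, {x2} × {75, 76, 77}, {x1, x2} × {75, 76}, {x1, x2} × {75, 77}, {x1, x2} × {75, 76, 77}}; |τ_{X×Y}| = 36.

Enumerate products U × V with U ∈ τ_X, V ∈ τ_Y (deduplicated):
  ∅ × ∅ = {} (∅)
  {x1} × {75} = {(x1,75)}
  {x1} × {77} = {(x1,77)}
  {x2} × {75} = {(x2,75)}
  {x2} × {77} = {(x2,77)}
  {x1} × {75, 76} = {(x1,75), (x1,76)}
  {x1} × {75, 77} = {(x1,75), (x1,77)}
  {x1, x2} × {75} = {(x1,75), (x2,75)}
  {x1, x2} × {77} = {(x1,77), (x2,77)}
  {x2} × {75, 76} = {(x2,75), (x2,76)}
  {x2} × {75, 77} = {(x2,75), (x2,77)}
  {x1} × {75, 76, 77} = {(x1,75), (x1,76), (x1,77)}
  {x2} × {75, 76, 77} = {(x2,75), (x2,76), (x2,77)}
  {x1, x2} × {75, 76} = {(x1,75), (x1,76), (x2,75), (x2,76)}
  {x1, x2} × {75, 77} = {(x1,75), (x1,77), (x2,75), (x2,77)}
  {x1, x2} × {75, 76, 77} = {(x1,75), (x1,76), (x1,77), (x2,75), (x2,76), (x2,77)}
These 16 distinct sets form the basis B.
Close under arbitrary unions to get τ_{X×Y}; counting gives |τ_{X×Y}| = 36.


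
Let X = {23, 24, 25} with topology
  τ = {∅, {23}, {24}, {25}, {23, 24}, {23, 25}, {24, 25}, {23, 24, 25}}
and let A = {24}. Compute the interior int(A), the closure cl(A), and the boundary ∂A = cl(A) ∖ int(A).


int(A) = {24}, cl(A) = {24}, ∂A = ∅.

Closed sets in (X, τ) are complements of opens:
  closed(X, τ) = {∅, {23}, {24}, {25}, {23, 24}, {23, 25}, {24, 25}, {23, 24, 25}}.
int(A) = ⋃ {U ∈ τ : U ⊆ A}. Opens contained in A: ∅, {24}.
Taking the union of these: int(A) = {24}.
cl(A) = ⋂ {C closed : A ⊆ C}. Closed sets containing A: {24}, {23, 24}, {24, 25}, {23, 24, 25}.
Intersecting these: cl(A) = {24}.
∂A = cl(A) ∖ int(A) = {24} ∖ {24} = ∅.


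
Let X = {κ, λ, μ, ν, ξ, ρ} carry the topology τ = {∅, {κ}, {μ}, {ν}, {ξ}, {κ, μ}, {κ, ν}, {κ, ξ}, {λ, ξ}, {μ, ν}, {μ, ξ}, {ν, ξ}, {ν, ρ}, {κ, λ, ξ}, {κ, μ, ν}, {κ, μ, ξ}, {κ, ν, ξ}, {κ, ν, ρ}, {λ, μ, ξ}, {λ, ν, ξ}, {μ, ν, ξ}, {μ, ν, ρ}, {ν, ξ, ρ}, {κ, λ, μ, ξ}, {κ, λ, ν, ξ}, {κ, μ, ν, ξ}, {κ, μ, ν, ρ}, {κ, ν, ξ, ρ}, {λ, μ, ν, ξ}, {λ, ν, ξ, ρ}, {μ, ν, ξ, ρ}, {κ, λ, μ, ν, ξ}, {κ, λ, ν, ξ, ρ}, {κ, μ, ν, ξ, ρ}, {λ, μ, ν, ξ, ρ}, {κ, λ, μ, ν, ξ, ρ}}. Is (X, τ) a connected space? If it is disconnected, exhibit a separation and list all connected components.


(X, τ) is disconnected; components = [{κ}, {μ}, {λ, ξ}, {ν, ρ}].

Find clopen sets (U ∈ τ with X ∖ U ∈ τ):
  U = ∅, X ∖ U = {κ, λ, μ, ν, ξ, ρ} — both open, so U is clopen.
  U = {κ}, X ∖ U = {λ, μ, ν, ξ, ρ} — both open, so U is clopen.
  U = {μ}, X ∖ U = {κ, λ, ν, ξ, ρ} — both open, so U is clopen.
  U = {κ, μ}, X ∖ U = {λ, ν, ξ, ρ} — both open, so U is clopen.
  U = {λ, ξ}, X ∖ U = {κ, μ, ν, ρ} — both open, so U is clopen.
  U = {ν, ρ}, X ∖ U = {κ, λ, μ, ξ} — both open, so U is clopen.
  U = {κ, λ, ξ}, X ∖ U = {μ, ν, ρ} — both open, so U is clopen.
  U = {κ, ν, ρ}, X ∖ U = {λ, μ, ξ} — both open, so U is clopen.
  U = {λ, μ, ξ}, X ∖ U = {κ, ν, ρ} — both open, so U is clopen.
  U = {μ, ν, ρ}, X ∖ U = {κ, λ, ξ} — both open, so U is clopen.
  U = {κ, λ, μ, ξ}, X ∖ U = {ν, ρ} — both open, so U is clopen.
  U = {κ, μ, ν, ρ}, X ∖ U = {λ, ξ} — both open, so U is clopen.
  U = {λ, ν, ξ, ρ}, X ∖ U = {κ, μ} — both open, so U is clopen.
  U = {κ, λ, ν, ξ, ρ}, X ∖ U = {μ} — both open, so U is clopen.
  U = {λ, μ, ν, ξ, ρ}, X ∖ U = {κ} — both open, so U is clopen.
  U = {κ, λ, μ, ν, ξ, ρ}, X ∖ U = ∅ — both open, so U is clopen.
Nontrivial clopen(s) exist: e.g. {κ, ν, ρ}. So (X, τ) is disconnected.
Compute connected components by grouping points that agree on all clopens:
  component: {κ}
  component: {μ}
  component: {λ, ξ}
  component: {ν, ρ}


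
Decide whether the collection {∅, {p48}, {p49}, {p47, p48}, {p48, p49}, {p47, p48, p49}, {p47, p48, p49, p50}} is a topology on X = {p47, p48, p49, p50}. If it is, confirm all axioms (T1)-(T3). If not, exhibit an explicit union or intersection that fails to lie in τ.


τ IS a topology on X.

Axiom (T1): ∅ ∈ τ? Yes; X ∈ τ? Yes.
Axiom (T2/T3): check pairwise unions and intersections of members of τ.
All pairwise intersections and unions checked — each lies in τ. Therefore τ satisfies (T1), (T2), (T3): it IS a topology on X.


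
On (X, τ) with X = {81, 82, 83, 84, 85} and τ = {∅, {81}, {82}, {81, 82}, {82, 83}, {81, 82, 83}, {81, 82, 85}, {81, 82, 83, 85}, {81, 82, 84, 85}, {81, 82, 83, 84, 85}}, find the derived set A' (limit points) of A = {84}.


A' = ∅

For each x ∈ X, list the open sets U ∈ τ with x ∈ U, then check whether U ∩ (A ∖ {x}) ≠ ∅ for every such U.
  x = 81: open {81} ∋ x has {81} ∩ (A ∖ {81}) = ∅, so x is NOT a limit point.
  x = 82: open {82} ∋ x has {82} ∩ (A ∖ {82}) = ∅, so x is NOT a limit point.
  x = 83: open {82, 83} ∋ x has {82, 83} ∩ (A ∖ {83}) = ∅, so x is NOT a limit point.
  x = 84: open {81, 82, 84, 85} ∋ x has {81, 82, 84, 85} ∩ (A ∖ {84}) = ∅, so x is NOT a limit point.
  x = 85: open {81, 82, 85} ∋ x has {81, 82, 85} ∩ (A ∖ {85}) = ∅, so x is NOT a limit point.
Collecting: A' = ∅.


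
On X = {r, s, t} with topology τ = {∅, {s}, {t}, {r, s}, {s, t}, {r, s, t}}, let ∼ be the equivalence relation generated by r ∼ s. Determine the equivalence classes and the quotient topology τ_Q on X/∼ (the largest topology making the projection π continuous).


X/∼ = {[r=s], [t]}; |τ_Q| = 4.

Equivalence classes: [r=s], [t].
Quotient map π: X → X/∼ sends r ↦ [r=s], s ↦ [r=s], t ↦ [t].
For each subset V ⊆ X/∼, compute π^{-1}(V) ⊆ X and check whether π^{-1}(V) ∈ τ. V is open in τ_Q iff π^{-1}(V) ∈ τ.
  V = {}: π^{-1}(V) = ∅ ∈ τ ✓.
  V = {[r=s]}: π^{-1}(V) = {r, s} ∈ τ ✓.
  V = {[t]}: π^{-1}(V) = {t} ∈ τ ✓.
  V = {[r=s], [t]}: π^{-1}(V) = {r, s, t} ∈ τ ✓.
Open sets in the quotient: τ_Q = {{}, {[r=s]}, {[t]}, {[r=s], [t]}} (4 elements).


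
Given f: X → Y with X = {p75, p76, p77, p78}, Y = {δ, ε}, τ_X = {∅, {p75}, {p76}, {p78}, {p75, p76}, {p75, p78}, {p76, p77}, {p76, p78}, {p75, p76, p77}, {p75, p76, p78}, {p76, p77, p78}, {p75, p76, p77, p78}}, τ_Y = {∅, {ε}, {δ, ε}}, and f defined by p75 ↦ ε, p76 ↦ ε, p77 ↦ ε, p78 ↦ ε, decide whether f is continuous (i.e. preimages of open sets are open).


f IS continuous.

Compute f^{-1}(U) for each U ∈ τ_Y:
  U = ∅: f^{-1}(U) = ∅ ∈ τ_X ✓.
  U = {ε}: f^{-1}(U) = {p75, p76, p77, p78} ∈ τ_X ✓.
  U = {δ, ε}: f^{-1}(U) = {p75, p76, p77, p78} ∈ τ_X ✓.
Every preimage lies in τ_X, so f IS continuous.


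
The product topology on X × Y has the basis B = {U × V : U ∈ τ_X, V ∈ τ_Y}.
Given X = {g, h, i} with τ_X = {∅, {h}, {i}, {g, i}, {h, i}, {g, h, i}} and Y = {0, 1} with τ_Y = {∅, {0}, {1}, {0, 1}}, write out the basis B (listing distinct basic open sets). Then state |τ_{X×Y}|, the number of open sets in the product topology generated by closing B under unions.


Basis B = {∅ × ∅, {h} × {0}, {h} × {1}, {i} × {0}, {i} × {1}, {g, i} × {0}, {g, i} × {1}, {h} × {0, 1}, {h, i} × {0}, {h, i} × {1}, {i} × {0, 1}, {g, h, i} × {0}, {g, h, i} × {1}, {g, i} × {0, 1}, {h, i} × {0, 1}, {g, h, i} × {0, 1}}; |τ_{X×Y}| = 36.

Enumerate products U × V with U ∈ τ_X, V ∈ τ_Y (deduplicated):
  ∅ × ∅ = {} (∅)
  {h} × {0} = {(h,0)}
  {h} × {1} = {(h,1)}
  {i} × {0} = {(i,0)}
  {i} × {1} = {(i,1)}
  {g, i} × {0} = {(g,0), (i,0)}
  {g, i} × {1} = {(g,1), (i,1)}
  {h} × {0, 1} = {(h,0), (h,1)}
  {h, i} × {0} = {(h,0), (i,0)}
  {h, i} × {1} = {(h,1), (i,1)}
  {i} × {0, 1} = {(i,0), (i,1)}
  {g, h, i} × {0} = {(g,0), (h,0), (i,0)}
  {g, h, i} × {1} = {(g,1), (h,1), (i,1)}
  {g, i} × {0, 1} = {(g,0), (g,1), (i,0), (i,1)}
  {h, i} × {0, 1} = {(h,0), (h,1), (i,0), (i,1)}
  {g, h, i} × {0, 1} = {(g,0), (g,1), (h,0), (h,1), (i,0), (i,1)}
These 16 distinct sets form the basis B.
Close under arbitrary unions to get τ_{X×Y}; counting gives |τ_{X×Y}| = 36.


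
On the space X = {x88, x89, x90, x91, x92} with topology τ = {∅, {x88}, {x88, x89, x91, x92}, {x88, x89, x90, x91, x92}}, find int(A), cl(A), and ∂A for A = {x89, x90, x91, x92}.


int(A) = ∅, cl(A) = {x89, x90, x91, x92}, ∂A = {x89, x90, x91, x92}.

Closed sets in (X, τ) are complements of opens:
  closed(X, τ) = {∅, {x90}, {x89, x90, x91, x92}, {x88, x89, x90, x91, x92}}.
int(A) = ⋃ {U ∈ τ : U ⊆ A}. Opens contained in A: ∅.
Taking the union of these: int(A) = ∅.
cl(A) = ⋂ {C closed : A ⊆ C}. Closed sets containing A: {x89, x90, x91, x92}, {x88, x89, x90, x91, x92}.
Intersecting these: cl(A) = {x89, x90, x91, x92}.
∂A = cl(A) ∖ int(A) = {x89, x90, x91, x92} ∖ ∅ = {x89, x90, x91, x92}.


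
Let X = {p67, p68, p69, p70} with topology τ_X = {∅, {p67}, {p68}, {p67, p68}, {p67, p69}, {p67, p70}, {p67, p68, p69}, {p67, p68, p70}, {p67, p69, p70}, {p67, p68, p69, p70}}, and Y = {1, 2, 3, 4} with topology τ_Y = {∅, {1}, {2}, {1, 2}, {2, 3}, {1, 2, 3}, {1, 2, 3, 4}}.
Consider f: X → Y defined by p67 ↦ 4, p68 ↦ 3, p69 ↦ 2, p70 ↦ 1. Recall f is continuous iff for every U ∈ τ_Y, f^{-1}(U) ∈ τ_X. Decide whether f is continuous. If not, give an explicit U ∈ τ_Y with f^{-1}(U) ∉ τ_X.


f is NOT continuous.

Compute f^{-1}(U) for each U ∈ τ_Y:
  U = ∅: f^{-1}(U) = ∅ ∈ τ_X ✓.
  U = {1}: f^{-1}(U) = {p70} ∉ τ_X ✗.
  U = {2}: f^{-1}(U) = {p69} ∉ τ_X ✗.
  U = {1, 2}: f^{-1}(U) = {p69, p70} ∉ τ_X ✗.
  U = {2, 3}: f^{-1}(U) = {p68, p69} ∉ τ_X ✗.
  U = {1, 2, 3}: f^{-1}(U) = {p68, p69, p70} ∉ τ_X ✗.
  U = {1, 2, 3, 4}: f^{-1}(U) = {p67, p68, p69, p70} ∈ τ_X ✓.
Found U = {1} with f^{-1}(U) = {p70} not in τ_X. Therefore f is NOT continuous.


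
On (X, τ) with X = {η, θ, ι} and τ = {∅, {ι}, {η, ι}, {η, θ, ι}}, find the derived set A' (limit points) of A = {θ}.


A' = ∅

For each x ∈ X, list the open sets U ∈ τ with x ∈ U, then check whether U ∩ (A ∖ {x}) ≠ ∅ for every such U.
  x = η: open {η, ι} ∋ x has {η, ι} ∩ (A ∖ {η}) = ∅, so x is NOT a limit point.
  x = θ: open {η, θ, ι} ∋ x has {η, θ, ι} ∩ (A ∖ {θ}) = ∅, so x is NOT a limit point.
  x = ι: open {ι} ∋ x has {ι} ∩ (A ∖ {ι}) = ∅, so x is NOT a limit point.
Collecting: A' = ∅.


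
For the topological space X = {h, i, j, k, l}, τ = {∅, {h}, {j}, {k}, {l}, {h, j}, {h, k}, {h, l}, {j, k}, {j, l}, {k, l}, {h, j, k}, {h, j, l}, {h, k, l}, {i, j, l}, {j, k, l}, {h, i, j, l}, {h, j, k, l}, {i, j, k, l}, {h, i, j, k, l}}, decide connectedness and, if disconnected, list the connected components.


(X, τ) is disconnected; components = [{h}, {k}, {i, j, l}].

Find clopen sets (U ∈ τ with X ∖ U ∈ τ):
  U = ∅, X ∖ U = {h, i, j, k, l} — both open, so U is clopen.
  U = {h}, X ∖ U = {i, j, k, l} — both open, so U is clopen.
  U = {k}, X ∖ U = {h, i, j, l} — both open, so U is clopen.
  U = {h, k}, X ∖ U = {i, j, l} — both open, so U is clopen.
  U = {i, j, l}, X ∖ U = {h, k} — both open, so U is clopen.
  U = {h, i, j, l}, X ∖ U = {k} — both open, so U is clopen.
  U = {i, j, k, l}, X ∖ U = {h} — both open, so U is clopen.
  U = {h, i, j, k, l}, X ∖ U = ∅ — both open, so U is clopen.
Nontrivial clopen(s) exist: e.g. {i, j, l}. So (X, τ) is disconnected.
Compute connected components by grouping points that agree on all clopens:
  component: {h}
  component: {k}
  component: {i, j, l}


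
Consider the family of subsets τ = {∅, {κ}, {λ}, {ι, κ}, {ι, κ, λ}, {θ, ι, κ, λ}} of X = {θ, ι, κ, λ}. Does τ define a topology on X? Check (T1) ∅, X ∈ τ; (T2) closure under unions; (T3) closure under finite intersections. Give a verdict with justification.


τ is NOT a topology on X.

Axiom (T1): ∅ ∈ τ? Yes; X ∈ τ? Yes.
Axiom (T2/T3): check pairwise unions and intersections of members of τ.
Counterexample for (T2): {κ} ∪ {λ} = {κ, λ} ∉ τ. Therefore τ is NOT a topology.


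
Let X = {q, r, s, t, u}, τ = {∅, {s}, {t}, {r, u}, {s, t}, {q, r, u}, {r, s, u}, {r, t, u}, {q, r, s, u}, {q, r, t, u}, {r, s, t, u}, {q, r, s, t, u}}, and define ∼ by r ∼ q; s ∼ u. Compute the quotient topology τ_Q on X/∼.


X/∼ = {[q=r], [s=u], [t]}; |τ_Q| = 4.

Equivalence classes: [q=r], [s=u], [t].
Quotient map π: X → X/∼ sends q ↦ [q=r], r ↦ [q=r], s ↦ [s=u], t ↦ [t], u ↦ [s=u].
For each subset V ⊆ X/∼, compute π^{-1}(V) ⊆ X and check whether π^{-1}(V) ∈ τ. V is open in τ_Q iff π^{-1}(V) ∈ τ.
  V = {}: π^{-1}(V) = ∅ ∈ τ ✓.
  V = {[q=r]}: π^{-1}(V) = {q, r} ∉ τ ✗.
  V = {[s=u]}: π^{-1}(V) = {s, u} ∉ τ ✗.
  V = {[q=r], [s=u]}: π^{-1}(V) = {q, r, s, u} ∈ τ ✓.
  V = {[t]}: π^{-1}(V) = {t} ∈ τ ✓.
  V = {[q=r], [t]}: π^{-1}(V) = {q, r, t} ∉ τ ✗.
  V = {[s=u], [t]}: π^{-1}(V) = {s, t, u} ∉ τ ✗.
  V = {[q=r], [s=u], [t]}: π^{-1}(V) = {q, r, s, t, u} ∈ τ ✓.
Open sets in the quotient: τ_Q = {{}, {[q=r], [s=u]}, {[t]}, {[q=r], [s=u], [t]}} (4 elements).
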